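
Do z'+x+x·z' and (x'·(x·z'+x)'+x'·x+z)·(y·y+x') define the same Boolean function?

No

E1: z'+x+x·z'
    = z'+x   — absorption
E2: (x'·(x·z'+x)'+x'·x+z)·(y·y+x')
    = (x'·x'+x'·x+z)·(y·y+x')   — absorption
    = (x'·x'+x'·x+z)·(y+x')   — idempotence
    = (x'+z)·(y+x')   — distribution
    = z·y+x'   — distribution
These differ: at x=1, y=0, z=0, E1 = 1 but E2 = 0.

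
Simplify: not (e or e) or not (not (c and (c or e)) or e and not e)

not e or c

not (e or e) or not (not (c and (c or e)) or e and not e)
= not (e or e) or not not (c and (c or e))   — complement / identity
= not (e or e) or c and (c or e)   — double negation
= not (e or e) or c   — absorption
= not e or c   — idempotence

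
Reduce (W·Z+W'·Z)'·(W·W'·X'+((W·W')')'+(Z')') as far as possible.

(W·Z+W'·Z)'·(W·W'·X'+((W·W')')'+(Z')')
= (W·Z+W'·Z)'·(W·W'·X'+W·W'+(Z')')   [double negation]
= Z'·(W·W'·X'+W·W'+(Z')')   [distribution]
= Z'·(W·W'+(Z')')   [absorption]
= Z'·(Z')'   [complement / identity]
= Z'·Z   [double negation]
= 0   [complement]

0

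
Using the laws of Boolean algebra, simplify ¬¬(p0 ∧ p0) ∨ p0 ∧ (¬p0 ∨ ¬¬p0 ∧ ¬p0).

p0

¬¬(p0 ∧ p0) ∨ p0 ∧ (¬p0 ∨ ¬¬p0 ∧ ¬p0)
= ¬¬(p0 ∧ p0) ∨ p0 ∧ (¬p0 ∨ p0 ∧ ¬p0)
= p0 ∧ p0 ∨ p0 ∧ (¬p0 ∨ p0 ∧ ¬p0)
= p0 ∧ p0 ∨ p0 ∧ ¬p0
= p0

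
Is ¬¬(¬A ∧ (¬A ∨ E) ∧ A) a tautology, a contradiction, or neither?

contradiction

¬¬(¬A ∧ (¬A ∨ E) ∧ A)
= ¬A ∧ (¬A ∨ E) ∧ A   — double negation
= ¬A ∧ A   — absorption
= False   — complement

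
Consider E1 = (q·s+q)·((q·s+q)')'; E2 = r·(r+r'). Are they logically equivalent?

No

E1: (q·s+q)·((q·s+q)')'
    = (q·s+q)·(q·s+q)   (double negation)
    = q·s+q   (idempotence)
    = q   (absorption)
E2: r·(r+r')
    = r   (complement / identity)
These differ: at q=1, r=0, s=0, E1 = 1 but E2 = 0.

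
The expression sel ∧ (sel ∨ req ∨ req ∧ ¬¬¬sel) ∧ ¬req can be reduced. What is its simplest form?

sel ∧ (sel ∨ req ∨ req ∧ ¬¬¬sel) ∧ ¬req
= sel ∧ (sel ∨ req ∨ req ∧ ¬sel) ∧ ¬req   [double negation]
= sel ∧ (sel ∨ req) ∧ ¬req   [absorption]
= sel ∧ ¬req   [absorption]

sel ∧ ¬req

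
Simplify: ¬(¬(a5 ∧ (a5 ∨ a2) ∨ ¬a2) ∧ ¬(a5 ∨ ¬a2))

a5 ∨ ¬a2

¬(¬(a5 ∧ (a5 ∨ a2) ∨ ¬a2) ∧ ¬(a5 ∨ ¬a2))
= ¬(¬(a5 ∨ ¬a2) ∧ ¬(a5 ∨ ¬a2))   [absorption]
= ¬¬(a5 ∨ ¬a2)   [idempotence]
= a5 ∨ ¬a2   [double negation]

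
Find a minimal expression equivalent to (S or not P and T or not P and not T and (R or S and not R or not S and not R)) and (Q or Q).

(S or not P and T or not P and not T and (R or S and not R or not S and not R)) and (Q or Q)
= (S or not P and T or not P and not T and (R or not R)) and (Q or Q)
= (S or not P and T or not P and not T and (R or not R)) and Q
= (S or not P and T or not P and not T) and Q
= (S or not P) and Q

(S or not P) and Q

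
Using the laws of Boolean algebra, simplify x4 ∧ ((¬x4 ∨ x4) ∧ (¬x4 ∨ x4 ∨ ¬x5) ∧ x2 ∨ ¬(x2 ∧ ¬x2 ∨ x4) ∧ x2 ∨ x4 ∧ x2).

x4 ∧ ((¬x4 ∨ x4) ∧ (¬x4 ∨ x4 ∨ ¬x5) ∧ x2 ∨ ¬(x2 ∧ ¬x2 ∨ x4) ∧ x2 ∨ x4 ∧ x2)
= x4 ∧ ((¬x4 ∨ x4) ∧ (¬x4 ∨ x4 ∨ ¬x5) ∧ x2 ∨ (¬(x2 ∧ ¬x2 ∨ x4) ∨ x4) ∧ x2)   — distribution
= x4 ∧ ((¬x4 ∨ x4) ∧ x2 ∨ (¬(x2 ∧ ¬x2 ∨ x4) ∨ x4) ∧ x2)   — absorption
= x4 ∧ ((¬x4 ∨ x4) ∧ x2 ∨ (¬x4 ∨ x4) ∧ x2)   — complement / identity
= x4 ∧ (¬x4 ∨ x4) ∧ x2   — idempotence
= x4 ∧ x2   — complement / identity

x4 ∧ x2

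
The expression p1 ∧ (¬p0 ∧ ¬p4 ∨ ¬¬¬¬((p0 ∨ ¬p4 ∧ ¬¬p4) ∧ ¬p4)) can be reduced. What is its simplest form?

p1 ∧ (¬p0 ∧ ¬p4 ∨ ¬¬¬¬((p0 ∨ ¬p4 ∧ ¬¬p4) ∧ ¬p4))
= p1 ∧ (¬p0 ∧ ¬p4 ∨ ¬¬((p0 ∨ ¬p4 ∧ ¬¬p4) ∧ ¬p4))   — double negation
= p1 ∧ (¬p0 ∧ ¬p4 ∨ (p0 ∨ ¬p4 ∧ ¬¬p4) ∧ ¬p4)   — double negation
= p1 ∧ (¬p0 ∧ ¬p4 ∨ (p0 ∨ ¬p4 ∧ p4) ∧ ¬p4)   — double negation
= p1 ∧ (¬p0 ∧ ¬p4 ∨ p0 ∧ ¬p4)   — complement / identity
= p1 ∧ ¬p4   — distribution

p1 ∧ ¬p4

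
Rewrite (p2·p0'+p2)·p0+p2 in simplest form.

p2

(p2·p0'+p2)·p0+p2
= p2·p0+p2
= p2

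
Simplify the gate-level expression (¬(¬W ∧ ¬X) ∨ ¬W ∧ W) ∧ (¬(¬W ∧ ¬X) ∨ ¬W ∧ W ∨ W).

(¬(¬W ∧ ¬X) ∨ ¬W ∧ W) ∧ (¬(¬W ∧ ¬X) ∨ ¬W ∧ W ∨ W)
= (W ∨ X ∨ ¬W ∧ W) ∧ (¬(¬W ∧ ¬X) ∨ ¬W ∧ W ∨ W)   — De Morgan
= (W ∨ X ∨ ¬W ∧ W) ∧ (W ∨ X ∨ ¬W ∧ W ∨ W)   — De Morgan
= W ∨ X ∨ ¬W ∧ W   — absorption
= W ∨ X   — complement / identity

W ∨ X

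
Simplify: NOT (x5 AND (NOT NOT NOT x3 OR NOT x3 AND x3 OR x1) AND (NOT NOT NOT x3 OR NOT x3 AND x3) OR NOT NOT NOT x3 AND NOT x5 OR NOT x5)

NOT (x5 AND (NOT NOT NOT x3 OR NOT x3 AND x3 OR x1) AND (NOT NOT NOT x3 OR NOT x3 AND x3) OR NOT NOT NOT x3 AND NOT x5 OR NOT x5)
= NOT (x5 AND (NOT NOT NOT x3 OR NOT x3 AND x3) OR NOT NOT NOT x3 AND NOT x5 OR NOT x5)   — absorption
= NOT (x5 AND NOT NOT NOT x3 OR NOT NOT NOT x3 AND NOT x5 OR NOT x5)   — complement / identity
= NOT (NOT NOT NOT x3 OR NOT x5)   — distribution
= NOT (NOT x3 OR NOT x5)   — double negation
= x3 AND x5   — De Morgan

x3 AND x5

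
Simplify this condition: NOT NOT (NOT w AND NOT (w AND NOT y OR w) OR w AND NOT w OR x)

NOT w OR x

NOT NOT (NOT w AND NOT (w AND NOT y OR w) OR w AND NOT w OR x)
= NOT NOT (NOT w AND NOT w OR w AND NOT w OR x)   — absorption
= NOT NOT (NOT w OR x)   — distribution
= NOT w OR x   — double negation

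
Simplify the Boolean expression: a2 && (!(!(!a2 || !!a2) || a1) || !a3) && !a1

a2 && !a1

a2 && (!(!(!a2 || !!a2) || a1) || !a3) && !a1
= a2 && (!(a2 && !a2 || a1) || !a3) && !a1   [De Morgan]
= a2 && (!a1 || !a3) && !a1   [complement / identity]
= a2 && !a1   [absorption]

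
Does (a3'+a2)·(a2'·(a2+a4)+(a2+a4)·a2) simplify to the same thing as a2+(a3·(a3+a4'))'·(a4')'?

Yes

E1: (a3'+a2)·(a2'·(a2+a4)+(a2+a4)·a2)
    = (a3'+a2)·(a2+a4)   — distribution
    = a2+a3'·a4   — distribution
E2: a2+(a3·(a3+a4'))'·(a4')'
    = a2+a3'·(a4')'   — absorption
    = a2+a3'·a4   — double negation
Both reduce to a2+a3'·a4, so they are equivalent.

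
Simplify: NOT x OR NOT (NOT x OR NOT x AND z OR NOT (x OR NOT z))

NOT x OR NOT (NOT x OR NOT x AND z OR NOT (x OR NOT z))
= NOT x OR NOT (NOT x OR NOT (x OR NOT z))   [absorption]
= NOT x OR x AND (x OR NOT z)   [De Morgan]
= NOT x OR x   [absorption]
= TRUE   [complement]

TRUE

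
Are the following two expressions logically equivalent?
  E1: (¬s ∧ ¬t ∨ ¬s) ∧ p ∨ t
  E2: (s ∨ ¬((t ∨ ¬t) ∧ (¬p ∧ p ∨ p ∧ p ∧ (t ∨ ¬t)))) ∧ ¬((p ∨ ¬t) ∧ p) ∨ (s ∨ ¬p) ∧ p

E1: (¬s ∧ ¬t ∨ ¬s) ∧ p ∨ t
    = ¬s ∧ p ∨ t   [absorption]
E2: (s ∨ ¬((t ∨ ¬t) ∧ (¬p ∧ p ∨ p ∧ p ∧ (t ∨ ¬t)))) ∧ ¬((p ∨ ¬t) ∧ p) ∨ (s ∨ ¬p) ∧ p
    = (s ∨ ¬((t ∨ ¬t) ∧ (¬p ∧ p ∨ p ∧ p ∧ (t ∨ ¬t)))) ∧ ¬p ∨ (s ∨ ¬p) ∧ p   [absorption]
    = (s ∨ ¬(¬p ∧ p ∨ p ∧ p ∧ (t ∨ ¬t))) ∧ ¬p ∨ (s ∨ ¬p) ∧ p   [complement / identity]
    = (s ∨ ¬(¬p ∧ p ∨ p ∧ p)) ∧ ¬p ∨ (s ∨ ¬p) ∧ p   [complement / identity]
    = (s ∨ ¬p) ∧ ¬p ∨ (s ∨ ¬p) ∧ p   [distribution]
    = s ∨ ¬p   [distribution]
These differ: at p=0, s=0, t=0, E1 = 0 but E2 = 1.

No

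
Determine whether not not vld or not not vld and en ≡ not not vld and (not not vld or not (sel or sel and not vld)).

E1: not not vld or not not vld and en
    = not not vld   [absorption]
    = vld   [double negation]
E2: not not vld and (not not vld or not (sel or sel and not vld))
    = not not vld and (not not vld or not sel)   [absorption]
    = not not vld   [absorption]
    = vld   [double negation]
Both reduce to vld, so they are equivalent.

Yes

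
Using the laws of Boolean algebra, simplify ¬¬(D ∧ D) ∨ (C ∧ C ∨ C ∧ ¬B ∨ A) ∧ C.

D ∨ C

¬¬(D ∧ D) ∨ (C ∧ C ∨ C ∧ ¬B ∨ A) ∧ C
= ¬¬(D ∧ D) ∨ (C ∧ (C ∨ ¬B) ∨ A) ∧ C   — distribution
= ¬¬(D ∧ D) ∨ (C ∨ A) ∧ C   — absorption
= ¬¬(D ∧ D) ∨ C   — absorption
= ¬¬D ∨ C   — idempotence
= D ∨ C   — double negation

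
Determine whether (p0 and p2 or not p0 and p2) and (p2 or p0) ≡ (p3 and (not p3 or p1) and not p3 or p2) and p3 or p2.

E1: (p0 and p2 or not p0 and p2) and (p2 or p0)
    = (p0 or not p0) and p2 and (p2 or p0)   [distribution]
    = p2 and (p2 or p0)   [complement / identity]
    = p2   [absorption]
E2: (p3 and (not p3 or p1) and not p3 or p2) and p3 or p2
    = (p3 and not p3 or p2) and p3 or p2   [absorption]
    = p2 and p3 or p2   [complement / identity]
    = p2   [absorption]
Both reduce to p2, so they are equivalent.

Yes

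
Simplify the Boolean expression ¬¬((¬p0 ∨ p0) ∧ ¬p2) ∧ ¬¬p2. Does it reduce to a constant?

¬¬((¬p0 ∨ p0) ∧ ¬p2) ∧ ¬¬p2
= ¬¬¬p2 ∧ ¬¬p2
= ¬p2 ∧ ¬¬p2
= ¬p2 ∧ p2
= False

False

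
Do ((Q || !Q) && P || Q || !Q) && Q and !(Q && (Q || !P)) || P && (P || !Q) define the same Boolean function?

No

E1: ((Q || !Q) && P || Q || !Q) && Q
    = (Q || !Q) && Q   — absorption
    = Q   — complement / identity
E2: !(Q && (Q || !P)) || P && (P || !Q)
    = !(Q && (Q || !P)) || P   — absorption
    = !Q || P   — absorption
These differ: at P=0, Q=0, E1 = 0 but E2 = 1.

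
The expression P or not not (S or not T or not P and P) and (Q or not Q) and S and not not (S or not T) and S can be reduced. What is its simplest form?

P or not not (S or not T or not P and P) and (Q or not Q) and S and not not (S or not T) and S
= P or not not (S or not T or not P and P) and S and not not (S or not T) and S   — complement / identity
= P or not not (S or not T) and S and not not (S or not T) and S   — complement / identity
= P or not not (S or not T) and S   — idempotence
= P or (S or not T) and S   — double negation
= P or S   — absorption

P or S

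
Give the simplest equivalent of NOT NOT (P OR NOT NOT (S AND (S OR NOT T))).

P OR S

NOT NOT (P OR NOT NOT (S AND (S OR NOT T)))
= NOT NOT (P OR NOT NOT S)
= P OR NOT NOT S
= P OR S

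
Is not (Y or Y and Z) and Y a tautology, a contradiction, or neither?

contradiction

not (Y or Y and Z) and Y
= not Y and Y   (absorption)
= False   (complement)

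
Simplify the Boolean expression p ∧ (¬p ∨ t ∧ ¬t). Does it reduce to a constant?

False

p ∧ (¬p ∨ t ∧ ¬t)
= p ∧ ¬p   — complement / identity
= False   — complement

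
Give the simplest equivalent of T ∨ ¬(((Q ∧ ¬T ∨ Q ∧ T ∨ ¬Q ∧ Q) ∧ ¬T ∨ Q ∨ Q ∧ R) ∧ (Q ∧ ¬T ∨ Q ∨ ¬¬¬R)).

T ∨ ¬(((Q ∧ ¬T ∨ Q ∧ T ∨ ¬Q ∧ Q) ∧ ¬T ∨ Q ∨ Q ∧ R) ∧ (Q ∧ ¬T ∨ Q ∨ ¬¬¬R))
= T ∨ ¬(((Q ∨ ¬Q ∧ Q) ∧ ¬T ∨ Q ∨ Q ∧ R) ∧ (Q ∧ ¬T ∨ Q ∨ ¬¬¬R))   [distribution]
= T ∨ ¬(((Q ∨ ¬Q ∧ Q) ∧ ¬T ∨ Q) ∧ (Q ∧ ¬T ∨ Q ∨ ¬¬¬R))   [absorption]
= T ∨ ¬(((Q ∨ ¬Q ∧ Q) ∧ ¬T ∨ Q) ∧ (Q ∧ ¬T ∨ Q ∨ ¬R))   [double negation]
= T ∨ ¬((Q ∧ ¬T ∨ Q) ∧ (Q ∧ ¬T ∨ Q ∨ ¬R))   [complement / identity]
= T ∨ ¬(Q ∧ ¬T ∨ Q)   [absorption]
= T ∨ ¬Q   [absorption]

T ∨ ¬Q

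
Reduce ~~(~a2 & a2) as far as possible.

0

~~(~a2 & a2)
= ~a2 & a2   [double negation]
= 0   [complement]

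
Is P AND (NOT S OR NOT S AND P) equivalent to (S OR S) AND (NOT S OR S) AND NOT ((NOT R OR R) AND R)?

No

E1: P AND (NOT S OR NOT S AND P)
    = P AND NOT S
E2: (S OR S) AND (NOT S OR S) AND NOT ((NOT R OR R) AND R)
    = (S OR S AND NOT S) AND NOT ((NOT R OR R) AND R)
    = S AND NOT ((NOT R OR R) AND R)
    = S AND NOT R
These differ: at P=1, R=0, S=0, E1 = 1 but E2 = 0.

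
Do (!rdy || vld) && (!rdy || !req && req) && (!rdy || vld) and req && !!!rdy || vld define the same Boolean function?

No

E1: (!rdy || vld) && (!rdy || !req && req) && (!rdy || vld)
    = (!rdy || vld) && !rdy && (!rdy || vld)   — complement / identity
    = !rdy && (!rdy || vld)   — absorption
    = !rdy   — absorption
E2: req && !!!rdy || vld
    = req && !rdy || vld   — double negation
These differ: at rdy=1, req=0, vld=1, E1 = 0 but E2 = 1.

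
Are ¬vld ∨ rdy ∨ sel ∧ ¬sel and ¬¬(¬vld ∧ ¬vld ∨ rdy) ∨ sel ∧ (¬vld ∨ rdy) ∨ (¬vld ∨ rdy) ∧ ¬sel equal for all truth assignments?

Yes

E1: ¬vld ∨ rdy ∨ sel ∧ ¬sel
    = ¬vld ∨ rdy   (complement / identity)
E2: ¬¬(¬vld ∧ ¬vld ∨ rdy) ∨ sel ∧ (¬vld ∨ rdy) ∨ (¬vld ∨ rdy) ∧ ¬sel
    = ¬¬(¬vld ∨ rdy) ∨ sel ∧ (¬vld ∨ rdy) ∨ (¬vld ∨ rdy) ∧ ¬sel   (idempotence)
    = ¬vld ∨ rdy ∨ sel ∧ (¬vld ∨ rdy) ∨ (¬vld ∨ rdy) ∧ ¬sel   (double negation)
    = ¬vld ∨ rdy ∨ ¬vld ∨ rdy   (distribution)
    = ¬vld ∨ rdy   (idempotence)
Both reduce to ¬vld ∨ rdy, so they are equivalent.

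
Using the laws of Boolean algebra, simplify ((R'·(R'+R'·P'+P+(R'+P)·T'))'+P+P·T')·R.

R

((R'·(R'+R'·P'+P+(R'+P)·T'))'+P+P·T')·R
= ((R'·(R'+P+(R'+P)·T'))'+P+P·T')·R   — absorption
= ((R'·(R'+P))'+P+P·T')·R   — absorption
= ((R')'+P+P·T')·R   — absorption
= ((R')'+P)·R   — absorption
= (R+P)·R   — double negation
= R   — absorption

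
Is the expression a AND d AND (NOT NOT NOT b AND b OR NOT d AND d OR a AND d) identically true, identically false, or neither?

neither

a AND d AND (NOT NOT NOT b AND b OR NOT d AND d OR a AND d)
= a AND d AND (NOT b AND b OR NOT d AND d OR a AND d)   [double negation]
= a AND d AND (NOT b AND b OR a AND d)   [complement / identity]
= a AND d AND a AND d   [complement / identity]
= a AND d   [idempotence]
This depends on a, d, so it is not a constant.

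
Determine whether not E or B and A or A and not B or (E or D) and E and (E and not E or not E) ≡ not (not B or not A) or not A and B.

E1: not E or B and A or A and not B or (E or D) and E and (E and not E or not E)
    = not E or A or (E or D) and E and (E and not E or not E)   (distribution)
    = not E or A or E and (E and not E or not E)   (absorption)
    = not E or A or E and not E   (complement / identity)
    = not E or A   (complement / identity)
E2: not (not B or not A) or not A and B
    = B and A or not A and B   (De Morgan)
    = B   (distribution)
These differ: at A=1, B=0, D=1, E=0, E1 = 1 but E2 = 0.

No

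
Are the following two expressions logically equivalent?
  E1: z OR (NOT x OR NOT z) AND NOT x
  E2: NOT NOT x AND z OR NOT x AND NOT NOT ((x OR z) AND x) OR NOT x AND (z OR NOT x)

Yes

E1: z OR (NOT x OR NOT z) AND NOT x
    = z OR NOT x   — absorption
E2: NOT NOT x AND z OR NOT x AND NOT NOT ((x OR z) AND x) OR NOT x AND (z OR NOT x)
    = NOT NOT x AND z OR NOT x AND NOT NOT x OR NOT x AND (z OR NOT x)   — absorption
    = (z OR NOT x) AND NOT NOT x OR NOT x AND (z OR NOT x)   — distribution
    = (z OR NOT x) AND x OR NOT x AND (z OR NOT x)   — double negation
    = z OR NOT x   — distribution
Both reduce to z OR NOT x, so they are equivalent.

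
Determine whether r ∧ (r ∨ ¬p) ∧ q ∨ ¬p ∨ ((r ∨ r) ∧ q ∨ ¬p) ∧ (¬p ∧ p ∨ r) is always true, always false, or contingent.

r ∧ (r ∨ ¬p) ∧ q ∨ ¬p ∨ ((r ∨ r) ∧ q ∨ ¬p) ∧ (¬p ∧ p ∨ r)
= r ∧ q ∨ ¬p ∨ ((r ∨ r) ∧ q ∨ ¬p) ∧ (¬p ∧ p ∨ r)   [absorption]
= r ∧ q ∨ ¬p ∨ ((r ∨ r) ∧ q ∨ ¬p) ∧ r   [complement / identity]
= r ∧ q ∨ ¬p ∨ (r ∧ q ∨ ¬p) ∧ r   [idempotence]
= r ∧ q ∨ ¬p   [absorption]
This depends on p, q, r, so it is not a constant.

contingent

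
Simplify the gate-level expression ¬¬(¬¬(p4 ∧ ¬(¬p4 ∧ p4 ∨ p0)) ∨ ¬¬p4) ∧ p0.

¬¬(¬¬(p4 ∧ ¬(¬p4 ∧ p4 ∨ p0)) ∨ ¬¬p4) ∧ p0
= ¬(¬(p4 ∧ ¬(¬p4 ∧ p4 ∨ p0)) ∧ ¬p4) ∧ p0   [De Morgan]
= ¬(¬(p4 ∧ ¬p0) ∧ ¬p4) ∧ p0   [complement / identity]
= (p4 ∧ ¬p0 ∨ p4) ∧ p0   [De Morgan]
= p4 ∧ p0   [absorption]

p4 ∧ p0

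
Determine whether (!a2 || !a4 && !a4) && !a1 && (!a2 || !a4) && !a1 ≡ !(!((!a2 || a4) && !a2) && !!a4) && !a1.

Yes

E1: (!a2 || !a4 && !a4) && !a1 && (!a2 || !a4) && !a1
    = (!a2 || !a4) && !a1 && (!a2 || !a4) && !a1   [idempotence]
    = (!a2 || !a4) && !a1   [idempotence]
E2: !(!((!a2 || a4) && !a2) && !!a4) && !a1
    = ((!a2 || a4) && !a2 || !a4) && !a1   [De Morgan]
    = (!a2 || !a4) && !a1   [absorption]
Both reduce to (!a2 || !a4) && !a1, so they are equivalent.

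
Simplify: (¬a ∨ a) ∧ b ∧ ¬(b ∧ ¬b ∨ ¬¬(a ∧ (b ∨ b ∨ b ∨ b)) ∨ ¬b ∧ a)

(¬a ∨ a) ∧ b ∧ ¬(b ∧ ¬b ∨ ¬¬(a ∧ (b ∨ b ∨ b ∨ b)) ∨ ¬b ∧ a)
= (¬a ∨ a) ∧ b ∧ ¬(¬¬(a ∧ (b ∨ b ∨ b ∨ b)) ∨ ¬b ∧ a)
= (¬a ∨ a) ∧ b ∧ ¬(¬¬(a ∧ (b ∨ b)) ∨ ¬b ∧ a)
= (¬a ∨ a) ∧ b ∧ ¬(a ∧ (b ∨ b) ∨ ¬b ∧ a)
= (¬a ∨ a) ∧ b ∧ ¬(a ∧ b ∨ ¬b ∧ a)
= b ∧ ¬(a ∧ b ∨ ¬b ∧ a)
= b ∧ ¬a

b ∧ ¬a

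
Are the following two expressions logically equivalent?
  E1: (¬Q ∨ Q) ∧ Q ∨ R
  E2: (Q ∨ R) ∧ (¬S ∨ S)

E1: (¬Q ∨ Q) ∧ Q ∨ R
    = Q ∨ R
E2: (Q ∨ R) ∧ (¬S ∨ S)
    = Q ∨ R
Both reduce to Q ∨ R, so they are equivalent.

Yes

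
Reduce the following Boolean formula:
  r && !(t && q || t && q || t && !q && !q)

r && !t

r && !(t && q || t && q || t && !q && !q)
= r && !(t && q || t && q || t && !q)   [idempotence]
= r && !(t && q || t && !q)   [idempotence]
= r && !t   [distribution]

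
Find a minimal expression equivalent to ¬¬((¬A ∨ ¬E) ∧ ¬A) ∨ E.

¬A ∨ E

¬¬((¬A ∨ ¬E) ∧ ¬A) ∨ E
= ¬¬¬A ∨ E   [absorption]
= ¬A ∨ E   [double negation]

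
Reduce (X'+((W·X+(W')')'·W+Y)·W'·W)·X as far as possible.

(X'+((W·X+(W')')'·W+Y)·W'·W)·X
= (X'+((W·X+W)'·W+Y)·W'·W)·X   (double negation)
= (X'+(W'·W+Y)·W'·W)·X   (absorption)
= (X'+W'·W)·X   (absorption)
= X'·X   (complement / identity)
= 0   (complement)

0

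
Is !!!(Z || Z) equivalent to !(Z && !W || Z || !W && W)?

E1: !!!(Z || Z)
    = !!!Z   — idempotence
    = !Z   — double negation
E2: !(Z && !W || Z || !W && W)
    = !(Z || !W && W)   — absorption
    = !Z   — complement / identity
Both reduce to !Z, so they are equivalent.

Yes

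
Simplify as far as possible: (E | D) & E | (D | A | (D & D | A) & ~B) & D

E | D

(E | D) & E | (D | A | (D & D | A) & ~B) & D
= (E | D) & E | (D | A | (D | A) & ~B) & D   — idempotence
= E | (D | A | (D | A) & ~B) & D   — absorption
= E | (D | A) & D   — absorption
= E | D   — absorption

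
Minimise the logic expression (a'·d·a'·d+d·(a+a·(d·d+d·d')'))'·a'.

(a'·d·a'·d+d·(a+a·(d·d+d·d')'))'·a'
= (a'·d+d·(a+a·(d·d+d·d')'))'·a'
= (a'·d+d·(a+a·d'))'·a'
= (a'·d+d·a)'·a'
= d'·a'

d'·a'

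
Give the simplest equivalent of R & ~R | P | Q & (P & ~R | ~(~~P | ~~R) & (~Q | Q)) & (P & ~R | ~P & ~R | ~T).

R & ~R | P | Q & (P & ~R | ~(~~P | ~~R) & (~Q | Q)) & (P & ~R | ~P & ~R | ~T)
= R & ~R | P | Q & (P & ~R | ~P & ~R & (~Q | Q)) & (P & ~R | ~P & ~R | ~T)   — De Morgan
= R & ~R | P | Q & (P & ~R | ~P & ~R) & (P & ~R | ~P & ~R | ~T)   — complement / identity
= R & ~R | P | Q & (P & ~R | ~P & ~R)   — absorption
= R & ~R | P | Q & ~R   — distribution
= P | Q & ~R   — complement / identity

P | Q & ~R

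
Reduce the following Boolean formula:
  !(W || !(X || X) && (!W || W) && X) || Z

!W || Z

!(W || !(X || X) && (!W || W) && X) || Z
= !(W || !(X || X) && X) || Z   — complement / identity
= !(W || !X && X) || Z   — idempotence
= !W || Z   — complement / identity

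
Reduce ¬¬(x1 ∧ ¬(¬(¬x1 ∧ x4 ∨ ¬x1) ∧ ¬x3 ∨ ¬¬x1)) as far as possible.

False

¬¬(x1 ∧ ¬(¬(¬x1 ∧ x4 ∨ ¬x1) ∧ ¬x3 ∨ ¬¬x1))
= ¬¬(x1 ∧ ¬(¬¬x1 ∧ ¬x3 ∨ ¬¬x1))   (absorption)
= ¬¬(x1 ∧ ¬¬¬x1)   (absorption)
= ¬¬(x1 ∧ ¬x1)   (double negation)
= x1 ∧ ¬x1   (double negation)
= False   (complement)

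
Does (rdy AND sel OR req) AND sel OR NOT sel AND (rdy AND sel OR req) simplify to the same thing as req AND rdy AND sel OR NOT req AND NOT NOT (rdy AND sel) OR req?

Yes

E1: (rdy AND sel OR req) AND sel OR NOT sel AND (rdy AND sel OR req)
    = rdy AND sel OR req
E2: req AND rdy AND sel OR NOT req AND NOT NOT (rdy AND sel) OR req
    = req AND rdy AND sel OR NOT req AND rdy AND sel OR req
    = rdy AND sel AND (req OR NOT req) OR req
    = rdy AND sel OR req
Both reduce to rdy AND sel OR req, so they are equivalent.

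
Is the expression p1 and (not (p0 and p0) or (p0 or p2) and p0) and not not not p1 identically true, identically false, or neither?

p1 and (not (p0 and p0) or (p0 or p2) and p0) and not not not p1
= p1 and (not p0 or (p0 or p2) and p0) and not not not p1   [idempotence]
= p1 and (not p0 or p0) and not not not p1   [absorption]
= p1 and (not p0 or p0) and not p1   [double negation]
= p1 and not p1   [complement / identity]
= False   [complement]

identically false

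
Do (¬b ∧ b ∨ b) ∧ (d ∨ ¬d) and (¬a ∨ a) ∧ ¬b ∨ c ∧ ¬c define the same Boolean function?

No

E1: (¬b ∧ b ∨ b) ∧ (d ∨ ¬d)
    = b ∧ (d ∨ ¬d)   [complement / identity]
    = b   [complement / identity]
E2: (¬a ∨ a) ∧ ¬b ∨ c ∧ ¬c
    = ¬b ∨ c ∧ ¬c   [complement / identity]
    = ¬b   [complement / identity]
These differ: at a=0, b=0, c=0, d=0, E1 = 0 but E2 = 1.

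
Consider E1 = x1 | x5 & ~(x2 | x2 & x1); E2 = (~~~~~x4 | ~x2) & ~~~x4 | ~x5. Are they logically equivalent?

No

E1: x1 | x5 & ~(x2 | x2 & x1)
    = x1 | x5 & ~x2   (absorption)
E2: (~~~~~x4 | ~x2) & ~~~x4 | ~x5
    = (~~~x4 | ~x2) & ~~~x4 | ~x5   (double negation)
    = ~~~x4 | ~x5   (absorption)
    = ~x4 | ~x5   (double negation)
These differ: at x1=0, x2=1, x4=0, x5=0, E1 = 0 but E2 = 1.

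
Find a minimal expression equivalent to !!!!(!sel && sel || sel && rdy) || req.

sel && rdy || req

!!!!(!sel && sel || sel && rdy) || req
= !!(!sel && sel || sel && rdy) || req   (double negation)
= !sel && sel || sel && rdy || req   (double negation)
= sel && rdy || req   (complement / identity)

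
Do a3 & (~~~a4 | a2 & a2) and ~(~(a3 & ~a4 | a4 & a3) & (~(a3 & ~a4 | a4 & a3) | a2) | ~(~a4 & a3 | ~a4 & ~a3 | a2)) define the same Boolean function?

E1: a3 & (~~~a4 | a2 & a2)
    = a3 & (~a4 | a2 & a2)   — double negation
    = a3 & (~a4 | a2)   — idempotence
E2: ~(~(a3 & ~a4 | a4 & a3) & (~(a3 & ~a4 | a4 & a3) | a2) | ~(~a4 & a3 | ~a4 & ~a3 | a2))
    = ~(~(a3 & ~a4 | a4 & a3) | ~(~a4 & a3 | ~a4 & ~a3 | a2))   — absorption
    = (a3 & ~a4 | a4 & a3) & (~a4 & a3 | ~a4 & ~a3 | a2)   — De Morgan
    = (a3 & ~a4 | a4 & a3) & (~a4 | a2)   — distribution
    = a3 & (~a4 | a2)   — distribution
Both reduce to a3 & (~a4 | a2), so they are equivalent.

Yes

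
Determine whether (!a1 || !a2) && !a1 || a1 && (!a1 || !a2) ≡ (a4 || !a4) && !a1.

No

E1: (!a1 || !a2) && !a1 || a1 && (!a1 || !a2)
    = !a1 || !a2   — distribution
E2: (a4 || !a4) && !a1
    = !a1   — complement / identity
These differ: at a1=1, a2=0, a4=0, E1 = 1 but E2 = 0.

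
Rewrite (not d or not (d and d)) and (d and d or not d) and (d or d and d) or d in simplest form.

(not d or not (d and d)) and (d and d or not d) and (d or d and d) or d
= (not d or not (d and d)) and (d and d or not d and d) or d   [distribution]
= (not d or not (d and d)) and d or d   [distribution]
= (not d or not d) and d or d   [idempotence]
= not d and d or d   [idempotence]
= d   [complement / identity]

d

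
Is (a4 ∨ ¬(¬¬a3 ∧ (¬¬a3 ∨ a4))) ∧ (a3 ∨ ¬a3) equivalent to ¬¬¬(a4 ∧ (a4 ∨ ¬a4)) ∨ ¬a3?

E1: (a4 ∨ ¬(¬¬a3 ∧ (¬¬a3 ∨ a4))) ∧ (a3 ∨ ¬a3)
    = a4 ∨ ¬(¬¬a3 ∧ (¬¬a3 ∨ a4))   (complement / identity)
    = a4 ∨ ¬¬¬a3   (absorption)
    = a4 ∨ ¬a3   (double negation)
E2: ¬¬¬(a4 ∧ (a4 ∨ ¬a4)) ∨ ¬a3
    = ¬(a4 ∧ (a4 ∨ ¬a4)) ∨ ¬a3   (double negation)
    = ¬a4 ∨ ¬a3   (complement / identity)
These differ: at a3=1, a4=0, E1 = 0 but E2 = 1.

No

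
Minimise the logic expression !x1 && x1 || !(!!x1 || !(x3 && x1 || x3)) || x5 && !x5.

!x1 && x1 || !(!!x1 || !(x3 && x1 || x3)) || x5 && !x5
= !x1 && x1 || !x1 && (x3 && x1 || x3) || x5 && !x5   — De Morgan
= !x1 && (x3 && x1 || x3) || x5 && !x5   — complement / identity
= !x1 && (x3 && x1 || x3)   — complement / identity
= !x1 && x3   — absorption

!x1 && x3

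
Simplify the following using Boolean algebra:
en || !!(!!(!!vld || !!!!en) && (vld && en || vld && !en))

en || !!(!!(!!vld || !!!!en) && (vld && en || vld && !en))
= en || !!(!(!vld && !!!en) && (vld && en || vld && !en))
= en || !!(!(!vld && !en) && (vld && en || vld && !en))
= en || !!(!(!vld && !en) && vld)
= en || !!((vld || en) && vld)
= en || (vld || en) && vld
= en || vld

en || vld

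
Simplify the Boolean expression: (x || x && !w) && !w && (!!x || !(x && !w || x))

(x || x && !w) && !w && (!!x || !(x && !w || x))
= (x || x && !w) && !w && (x || !(x && !w || x))
= x && !w && (x || !(x && !w || x))
= x && !w && (x || !x)
= x && !w

x && !w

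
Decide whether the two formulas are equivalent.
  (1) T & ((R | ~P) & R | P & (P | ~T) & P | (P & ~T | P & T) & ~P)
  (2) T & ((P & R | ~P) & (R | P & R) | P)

E1: T & ((R | ~P) & R | P & (P | ~T) & P | (P & ~T | P & T) & ~P)
    = T & ((R | ~P) & R | P & P | (P & ~T | P & T) & ~P)   [absorption]
    = T & (R | P & P | (P & ~T | P & T) & ~P)   [absorption]
    = T & (R | P & P | P & ~P)   [distribution]
    = T & (R | P)   [distribution]
E2: T & ((P & R | ~P) & (R | P & R) | P)
    = T & (~P & R | P & R | P)   [distribution]
    = T & (R | P)   [distribution]
Both reduce to T & (R | P), so they are equivalent.

Yes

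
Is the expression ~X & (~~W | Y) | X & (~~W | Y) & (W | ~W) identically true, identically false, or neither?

neither

~X & (~~W | Y) | X & (~~W | Y) & (W | ~W)
= ~X & (~~W | Y) | X & (~~W | Y)   (complement / identity)
= ~~W | Y   (distribution)
= W | Y   (double negation)
This depends on W, Y, so it is not a constant.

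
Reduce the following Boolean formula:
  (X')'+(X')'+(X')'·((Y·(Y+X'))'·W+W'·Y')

(X')'+(X')'+(X')'·((Y·(Y+X'))'·W+W'·Y')
= (X')'+(X')'+(X')'·(Y'·W+W'·Y')   (absorption)
= (X')'+(X')'+(X')'·Y'   (distribution)
= (X')'+(X')'·Y'   (idempotence)
= (X')'   (absorption)
= X   (double negation)

X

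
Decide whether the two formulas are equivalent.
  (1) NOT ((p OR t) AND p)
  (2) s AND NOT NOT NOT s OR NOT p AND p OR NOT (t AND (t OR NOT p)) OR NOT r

E1: NOT ((p OR t) AND p)
    = NOT p   (absorption)
E2: s AND NOT NOT NOT s OR NOT p AND p OR NOT (t AND (t OR NOT p)) OR NOT r
    = s AND NOT s OR NOT p AND p OR NOT (t AND (t OR NOT p)) OR NOT r   (double negation)
    = s AND NOT s OR NOT (t AND (t OR NOT p)) OR NOT r   (complement / identity)
    = NOT (t AND (t OR NOT p)) OR NOT r   (complement / identity)
    = NOT t OR NOT r   (absorption)
These differ: at p=1, r=0, s=0, t=0, E1 = 0 but E2 = 1.

No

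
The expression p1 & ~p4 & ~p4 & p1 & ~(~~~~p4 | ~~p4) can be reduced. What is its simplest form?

p1 & ~p4 & ~p4 & p1 & ~(~~~~p4 | ~~p4)
= p1 & ~p4 & ~p4 & p1 & ~(~~p4 | ~~p4)   [double negation]
= p1 & ~p4 & ~p4 & p1 & ~p4 & ~p4   [De Morgan]
= p1 & ~p4 & ~p4   [idempotence]
= p1 & ~p4   [idempotence]

p1 & ~p4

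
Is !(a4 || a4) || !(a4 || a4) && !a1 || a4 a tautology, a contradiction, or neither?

!(a4 || a4) || !(a4 || a4) && !a1 || a4
= !(a4 || a4) || a4   [absorption]
= !a4 || a4   [idempotence]
= true   [complement]

tautology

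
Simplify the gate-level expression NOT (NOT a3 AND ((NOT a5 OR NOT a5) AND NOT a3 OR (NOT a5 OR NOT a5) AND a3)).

NOT (NOT a3 AND ((NOT a5 OR NOT a5) AND NOT a3 OR (NOT a5 OR NOT a5) AND a3))
= NOT (NOT a3 AND (NOT a5 OR NOT a5))
= NOT (NOT a3 AND NOT a5)
= a3 OR a5

a3 OR a5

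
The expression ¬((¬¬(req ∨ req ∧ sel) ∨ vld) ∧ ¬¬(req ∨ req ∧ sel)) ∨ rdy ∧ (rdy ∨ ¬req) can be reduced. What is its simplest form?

¬((¬¬(req ∨ req ∧ sel) ∨ vld) ∧ ¬¬(req ∨ req ∧ sel)) ∨ rdy ∧ (rdy ∨ ¬req)
= ¬¬¬(req ∨ req ∧ sel) ∨ rdy ∧ (rdy ∨ ¬req)
= ¬¬¬req ∨ rdy ∧ (rdy ∨ ¬req)
= ¬¬¬req ∨ rdy
= ¬req ∨ rdy

¬req ∨ rdy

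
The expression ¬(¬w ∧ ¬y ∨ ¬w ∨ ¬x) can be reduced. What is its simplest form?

¬(¬w ∧ ¬y ∨ ¬w ∨ ¬x)
= ¬(¬w ∨ ¬x)   — absorption
= w ∧ x   — De Morgan

w ∧ x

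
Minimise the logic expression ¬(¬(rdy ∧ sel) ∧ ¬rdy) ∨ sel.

¬(¬(rdy ∧ sel) ∧ ¬rdy) ∨ sel
= rdy ∧ sel ∨ rdy ∨ sel   (De Morgan)
= rdy ∨ sel   (absorption)

rdy ∨ sel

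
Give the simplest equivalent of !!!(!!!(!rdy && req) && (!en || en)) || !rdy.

!rdy

!!!(!!!(!rdy && req) && (!en || en)) || !rdy
= !!!(!(!rdy && req) && (!en || en)) || !rdy   (double negation)
= !!!!(!rdy && req) || !rdy   (complement / identity)
= !!(!rdy && req) || !rdy   (double negation)
= !rdy && req || !rdy   (double negation)
= !rdy   (absorption)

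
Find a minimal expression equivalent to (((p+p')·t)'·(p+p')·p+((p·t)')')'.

p'

(((p+p')·t)'·(p+p')·p+((p·t)')')'
= (t'·(p+p')·p+((p·t)')')'
= (t'·(p+p')·p+p·t)'
= (t'·p+p·t)'
= p'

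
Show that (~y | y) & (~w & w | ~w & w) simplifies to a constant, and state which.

(~y | y) & (~w & w | ~w & w)
= (~y | y) & ~w & w
= ~w & w
= 0

0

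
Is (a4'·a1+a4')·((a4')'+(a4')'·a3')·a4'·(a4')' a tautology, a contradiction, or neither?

(a4'·a1+a4')·((a4')'+(a4')'·a3')·a4'·(a4')'
= a4'·((a4')'+(a4')'·a3')·a4'·(a4')'   — absorption
= a4'·(a4')'·a4'·(a4')'   — absorption
= a4'·(a4')'   — idempotence
= a4'·a4   — double negation
= 0   — complement

contradiction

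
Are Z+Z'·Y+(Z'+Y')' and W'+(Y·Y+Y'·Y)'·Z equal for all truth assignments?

E1: Z+Z'·Y+(Z'+Y')'
    = Z+Z'·Y+Z·Y   (De Morgan)
    = Z+Y   (distribution)
E2: W'+(Y·Y+Y'·Y)'·Z
    = W'+Y'·Z   (distribution)
These differ: at W=0, Y=0, Z=0, E1 = 0 but E2 = 1.

No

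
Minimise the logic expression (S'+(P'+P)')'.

S

(S'+(P'+P)')'
= S·(P'+P)   (De Morgan)
= S   (complement / identity)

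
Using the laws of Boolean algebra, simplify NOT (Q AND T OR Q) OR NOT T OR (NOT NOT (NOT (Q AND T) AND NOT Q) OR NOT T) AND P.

NOT Q OR NOT T

NOT (Q AND T OR Q) OR NOT T OR (NOT NOT (NOT (Q AND T) AND NOT Q) OR NOT T) AND P
= NOT (Q AND T OR Q) OR NOT T OR (NOT (Q AND T OR Q) OR NOT T) AND P   [De Morgan]
= NOT (Q AND T OR Q) OR NOT T   [absorption]
= NOT Q OR NOT T   [absorption]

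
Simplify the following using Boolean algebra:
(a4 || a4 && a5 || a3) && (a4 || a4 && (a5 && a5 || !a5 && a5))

a4

(a4 || a4 && a5 || a3) && (a4 || a4 && (a5 && a5 || !a5 && a5))
= (a4 || a4 && a5 || a3) && (a4 || a4 && a5)   — distribution
= a4 || a4 && a5   — absorption
= a4   — absorption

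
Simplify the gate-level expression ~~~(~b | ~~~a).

b & a

~~~(~b | ~~~a)
= ~(~b | ~~~a)
= ~(~b | ~a)
= b & a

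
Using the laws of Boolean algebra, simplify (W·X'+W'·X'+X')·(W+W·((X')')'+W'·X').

X'

(W·X'+W'·X'+X')·(W+W·((X')')'+W'·X')
= (W·X'+W'·X'+X')·(W+W·X'+W'·X')   [double negation]
= X'·W+W·X'+W'·X'   [distribution]
= X'·W+X'   [distribution]
= X'   [absorption]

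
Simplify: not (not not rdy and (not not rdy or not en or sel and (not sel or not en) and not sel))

not rdy

not (not not rdy and (not not rdy or not en or sel and (not sel or not en) and not sel))
= not (not not rdy and (not not rdy or not en or sel and not sel))   (absorption)
= not (not not rdy and (not not rdy or not en))   (complement / identity)
= not not not rdy   (absorption)
= not rdy   (double negation)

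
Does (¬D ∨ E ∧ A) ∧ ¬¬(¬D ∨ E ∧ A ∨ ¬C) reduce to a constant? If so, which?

(¬D ∨ E ∧ A) ∧ ¬¬(¬D ∨ E ∧ A ∨ ¬C)
= (¬D ∨ E ∧ A) ∧ (¬D ∨ E ∧ A ∨ ¬C)
= ¬D ∨ E ∧ A
This depends on A, D, E, so it is not a constant.

no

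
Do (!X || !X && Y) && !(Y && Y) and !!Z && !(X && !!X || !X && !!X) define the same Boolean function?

E1: (!X || !X && Y) && !(Y && Y)
    = (!X || !X && Y) && !Y   (idempotence)
    = !X && !Y   (absorption)
E2: !!Z && !(X && !!X || !X && !!X)
    = !!Z && !!!X   (distribution)
    = !!Z && !X   (double negation)
    = Z && !X   (double negation)
These differ: at X=0, Y=1, Z=1, E1 = 0 but E2 = 1.

No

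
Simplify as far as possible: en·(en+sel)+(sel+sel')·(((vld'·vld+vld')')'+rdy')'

en+vld·rdy

en·(en+sel)+(sel+sel')·(((vld'·vld+vld')')'+rdy')'
= en·(en+sel)+(sel+sel')·(((vld')')'+rdy')'   — complement / identity
= en·(en+sel)+(sel+sel')·(vld')'·rdy   — De Morgan
= en·(en+sel)+(sel+sel')·vld·rdy   — double negation
= en·(en+sel)+vld·rdy   — complement / identity
= en+vld·rdy   — absorption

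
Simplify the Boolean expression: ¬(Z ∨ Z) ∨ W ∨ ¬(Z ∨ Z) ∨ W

¬(Z ∨ Z) ∨ W ∨ ¬(Z ∨ Z) ∨ W
= ¬(Z ∨ Z) ∨ W   — idempotence
= ¬Z ∨ W   — idempotence

¬Z ∨ W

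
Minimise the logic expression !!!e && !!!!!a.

!e && !a

!!!e && !!!!!a
= !!!e && !!!a
= !e && !!!a
= !e && !a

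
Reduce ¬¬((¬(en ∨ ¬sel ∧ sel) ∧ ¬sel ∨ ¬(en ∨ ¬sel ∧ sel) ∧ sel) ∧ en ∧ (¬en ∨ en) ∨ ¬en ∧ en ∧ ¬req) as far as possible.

False

¬¬((¬(en ∨ ¬sel ∧ sel) ∧ ¬sel ∨ ¬(en ∨ ¬sel ∧ sel) ∧ sel) ∧ en ∧ (¬en ∨ en) ∨ ¬en ∧ en ∧ ¬req)
= (¬(en ∨ ¬sel ∧ sel) ∧ ¬sel ∨ ¬(en ∨ ¬sel ∧ sel) ∧ sel) ∧ en ∧ (¬en ∨ en) ∨ ¬en ∧ en ∧ ¬req
= ¬(en ∨ ¬sel ∧ sel) ∧ en ∧ (¬en ∨ en) ∨ ¬en ∧ en ∧ ¬req
= ¬(en ∨ ¬sel ∧ sel) ∧ en ∨ ¬en ∧ en ∧ ¬req
= ¬en ∧ en ∨ ¬en ∧ en ∧ ¬req
= ¬en ∧ en
= False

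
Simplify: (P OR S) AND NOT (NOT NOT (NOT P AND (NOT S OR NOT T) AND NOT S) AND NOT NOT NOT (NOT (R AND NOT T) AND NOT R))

P OR S

(P OR S) AND NOT (NOT NOT (NOT P AND (NOT S OR NOT T) AND NOT S) AND NOT NOT NOT (NOT (R AND NOT T) AND NOT R))
= (P OR S) AND NOT (NOT NOT (NOT P AND NOT S) AND NOT NOT NOT (NOT (R AND NOT T) AND NOT R))
= (P OR S) AND NOT (NOT (P OR S) AND NOT NOT NOT (NOT (R AND NOT T) AND NOT R))
= (P OR S) AND NOT (NOT (P OR S) AND NOT NOT (R AND NOT T OR R))
= (P OR S) AND NOT (NOT (P OR S) AND NOT NOT R)
= (P OR S) AND (P OR S OR NOT R)
= P OR S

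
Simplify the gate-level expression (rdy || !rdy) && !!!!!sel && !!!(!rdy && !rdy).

(rdy || !rdy) && !!!!!sel && !!!(!rdy && !rdy)
= (rdy || !rdy) && !!!!!sel && !(!rdy && !rdy)   (double negation)
= !!!!!sel && !(!rdy && !rdy)   (complement / identity)
= !!!sel && !(!rdy && !rdy)   (double negation)
= !sel && !(!rdy && !rdy)   (double negation)
= !sel && !!rdy   (idempotence)
= !sel && rdy   (double negation)

!sel && rdy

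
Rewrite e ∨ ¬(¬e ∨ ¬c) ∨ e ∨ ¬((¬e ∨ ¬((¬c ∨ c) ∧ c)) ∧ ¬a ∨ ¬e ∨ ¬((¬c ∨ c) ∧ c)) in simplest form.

e

e ∨ ¬(¬e ∨ ¬c) ∨ e ∨ ¬((¬e ∨ ¬((¬c ∨ c) ∧ c)) ∧ ¬a ∨ ¬e ∨ ¬((¬c ∨ c) ∧ c))
= e ∨ ¬(¬e ∨ ¬c) ∨ e ∨ ¬(¬e ∨ ¬((¬c ∨ c) ∧ c))   — absorption
= e ∨ ¬(¬e ∨ ¬c) ∨ e ∨ ¬(¬e ∨ ¬c)   — complement / identity
= e ∨ ¬(¬e ∨ ¬c)   — idempotence
= e ∨ e ∧ c   — De Morgan
= e   — absorption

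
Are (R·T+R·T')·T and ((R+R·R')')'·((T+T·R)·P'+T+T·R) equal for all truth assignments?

E1: (R·T+R·T')·T
    = R·T
E2: ((R+R·R')')'·((T+T·R)·P'+T+T·R)
    = ((R+R·R')')'·(T+T·R)
    = (R')'·(T+T·R)
    = (R')'·T
    = R·T
Both reduce to R·T, so they are equivalent.

Yes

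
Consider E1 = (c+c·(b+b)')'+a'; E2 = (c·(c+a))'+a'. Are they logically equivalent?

E1: (c+c·(b+b)')'+a'
    = (c+c·b')'+a'
    = c'+a'
E2: (c·(c+a))'+a'
    = c'+a'
Both reduce to c'+a', so they are equivalent.

Yes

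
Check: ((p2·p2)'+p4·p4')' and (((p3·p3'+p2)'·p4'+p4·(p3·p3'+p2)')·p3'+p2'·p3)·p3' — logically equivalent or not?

No

E1: ((p2·p2)'+p4·p4')'
    = (p2'+p4·p4')'   (idempotence)
    = (p2')'   (complement / identity)
    = p2   (double negation)
E2: (((p3·p3'+p2)'·p4'+p4·(p3·p3'+p2)')·p3'+p2'·p3)·p3'
    = ((p3·p3'+p2)'·p3'+p2'·p3)·p3'   (distribution)
    = (p2'·p3'+p2'·p3)·p3'   (complement / identity)
    = p2'·p3'   (distribution)
These differ: at p2=1, p3=1, p4=0, E1 = 1 but E2 = 0.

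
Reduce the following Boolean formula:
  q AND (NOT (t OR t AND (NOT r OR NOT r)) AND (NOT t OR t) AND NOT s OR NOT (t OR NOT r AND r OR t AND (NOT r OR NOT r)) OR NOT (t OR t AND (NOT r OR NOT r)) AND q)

q AND (NOT (t OR t AND (NOT r OR NOT r)) AND (NOT t OR t) AND NOT s OR NOT (t OR NOT r AND r OR t AND (NOT r OR NOT r)) OR NOT (t OR t AND (NOT r OR NOT r)) AND q)
= q AND (NOT (t OR t AND (NOT r OR NOT r)) AND (NOT t OR t) AND NOT s OR NOT (t OR t AND (NOT r OR NOT r)) OR NOT (t OR t AND (NOT r OR NOT r)) AND q)   (complement / identity)
= q AND (NOT (t OR t AND (NOT r OR NOT r)) AND (NOT t OR t) AND NOT s OR NOT (t OR t AND (NOT r OR NOT r)))   (absorption)
= q AND (NOT (t OR t AND (NOT r OR NOT r)) AND NOT s OR NOT (t OR t AND (NOT r OR NOT r)))   (complement / identity)
= q AND NOT (t OR t AND (NOT r OR NOT r))   (absorption)
= q AND NOT (t OR t AND NOT r)   (idempotence)
= q AND NOT t   (absorption)

q AND NOT t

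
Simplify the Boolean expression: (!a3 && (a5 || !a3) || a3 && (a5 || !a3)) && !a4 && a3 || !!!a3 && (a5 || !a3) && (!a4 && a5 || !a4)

(a5 || !a3) && !a4

(!a3 && (a5 || !a3) || a3 && (a5 || !a3)) && !a4 && a3 || !!!a3 && (a5 || !a3) && (!a4 && a5 || !a4)
= (a5 || !a3) && !a4 && a3 || !!!a3 && (a5 || !a3) && (!a4 && a5 || !a4)   (distribution)
= (a5 || !a3) && !a4 && a3 || !!!a3 && (a5 || !a3) && !a4   (absorption)
= (a5 || !a3) && !a4 && a3 || !a3 && (a5 || !a3) && !a4   (double negation)
= (a5 || !a3) && !a4   (distribution)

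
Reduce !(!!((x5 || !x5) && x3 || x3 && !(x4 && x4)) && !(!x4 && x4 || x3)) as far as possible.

!(!!((x5 || !x5) && x3 || x3 && !(x4 && x4)) && !(!x4 && x4 || x3))
= !(!!((x5 || !x5) && x3 || x3 && !(x4 && x4)) && !x3)   — complement / identity
= !((x5 || !x5) && x3 || x3 && !(x4 && x4)) || x3   — De Morgan
= !(x3 || x3 && !(x4 && x4)) || x3   — complement / identity
= !(x3 || x3 && !x4) || x3   — idempotence
= !x3 || x3   — absorption
= true   — complement

true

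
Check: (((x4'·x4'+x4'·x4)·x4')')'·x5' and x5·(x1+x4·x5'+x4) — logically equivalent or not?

No

E1: (((x4'·x4'+x4'·x4)·x4')')'·x5'
    = ((x4'·x4')')'·x5'
    = (x4+x4)'·x5'
    = x4'·x5'
E2: x5·(x1+x4·x5'+x4)
    = x5·(x1+x4)
These differ: at x1=1, x4=1, x5=1, E1 = 0 but E2 = 1.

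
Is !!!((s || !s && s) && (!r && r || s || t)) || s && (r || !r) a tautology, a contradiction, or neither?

tautology

!!!((s || !s && s) && (!r && r || s || t)) || s && (r || !r)
= !!!((s || !s && s) && (!r && r || s || t)) || s   — complement / identity
= !!!(s && (!r && r || s || t)) || s   — complement / identity
= !!!(s && (s || t)) || s   — complement / identity
= !!!s || s   — absorption
= !s || s   — double negation
= true   — complement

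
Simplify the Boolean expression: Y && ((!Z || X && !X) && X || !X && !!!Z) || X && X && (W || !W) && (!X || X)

Y && ((!Z || X && !X) && X || !X && !!!Z) || X && X && (W || !W) && (!X || X)
= Y && (!Z && X || !X && !!!Z) || X && X && (W || !W) && (!X || X)   [complement / identity]
= Y && (!Z && X || !X && !!!Z) || X && X && (!X || X)   [complement / identity]
= Y && (!Z && X || !X && !Z) || X && X && (!X || X)   [double negation]
= Y && (!Z && X || !X && !Z) || X && (!X || X)   [idempotence]
= Y && !Z || X && (!X || X)   [distribution]
= Y && !Z || X   [complement / identity]

Y && !Z || X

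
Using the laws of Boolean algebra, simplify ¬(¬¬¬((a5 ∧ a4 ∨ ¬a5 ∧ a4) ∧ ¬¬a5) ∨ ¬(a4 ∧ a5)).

a4 ∧ a5

¬(¬¬¬((a5 ∧ a4 ∨ ¬a5 ∧ a4) ∧ ¬¬a5) ∨ ¬(a4 ∧ a5))
= ¬(¬¬¬(a4 ∧ ¬¬a5) ∨ ¬(a4 ∧ a5))   [distribution]
= ¬(¬(a4 ∧ ¬¬a5) ∨ ¬(a4 ∧ a5))   [double negation]
= ¬(¬(a4 ∧ a5) ∨ ¬(a4 ∧ a5))   [double negation]
= ¬¬(a4 ∧ a5)   [idempotence]
= a4 ∧ a5   [double negation]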